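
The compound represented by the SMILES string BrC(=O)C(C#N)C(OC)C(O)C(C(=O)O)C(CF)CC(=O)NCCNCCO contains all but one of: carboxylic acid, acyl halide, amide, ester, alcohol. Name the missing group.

carboxylic acid: present (CH(COOH) — pendant –COOH: carbonyl C bonded to C and –OH → carboxylic acid).
acyl halide: present (BrCO — –C(=O)Br: carbonyl C bonded to C and to a halogen → acyl halide (not alkyl halide)).
alcohol: present (CH(OH) — –OH on an sp³ carbon → alcohol (secondary)).
amide: present (CH2CONHCH2 — –C(=O)–N– linkage → amide (the N is not an amine)).
ester: no segment matches this pattern.

ester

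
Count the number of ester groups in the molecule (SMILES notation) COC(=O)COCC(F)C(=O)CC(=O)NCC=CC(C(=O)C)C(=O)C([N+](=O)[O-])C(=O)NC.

Working along the chain:
  CH3OOC: CH3O–C(=O)–: carbonyl C bonded to C and to –OCH3 → ester (not ketone + ether).
  CH2OCH2: C–O–C with sp³ carbons on both sides and no adjacent C=O → ether.
  CH(F): halogen on an sp³ carbon → alkyl halide.
  CO: –C(=O)– with carbon on both sides → ketone.
  CH2CONHCH2: –C(=O)–N– linkage → amide (the N is not an amine).
  CH=CH: C=C double bond → alkene.
  CH(COCH3): pendant –COCH3: carbonyl C bonded to two carbons → ketone.
  CO: –C(=O)– with carbon on both sides → ketone.
  CH(NO2): –NO2 on an sp³ carbon → nitro (the N=O is not a carbonyl).
  CONHCH3: –C(=O)NHCH3: carbonyl C bonded to C and to N → amide (the N is not an amine).
Ester appears at: CH3OOC → 1.

1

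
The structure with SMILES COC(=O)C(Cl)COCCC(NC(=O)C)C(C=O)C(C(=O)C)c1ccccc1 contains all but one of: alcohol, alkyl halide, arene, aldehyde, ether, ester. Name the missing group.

alcohol

ester: present (CH3OOC — CH3O–C(=O)–: carbonyl C bonded to C and to –OCH3 → ester (not ketone + ether)).
alkyl halide: present (CH(Cl) — halogen on an sp³ carbon → alkyl halide).
ether: present (CH2OCH2 — C–O–C with sp³ carbons on both sides and no adjacent C=O → ether).
aldehyde: present (CH(CHO) — pendant –CHO: carbonyl C bonded to C and H → aldehyde).
arene: present (C6H5 — –C6H5 phenyl ring → arene).
alcohol: no segment matches this pattern.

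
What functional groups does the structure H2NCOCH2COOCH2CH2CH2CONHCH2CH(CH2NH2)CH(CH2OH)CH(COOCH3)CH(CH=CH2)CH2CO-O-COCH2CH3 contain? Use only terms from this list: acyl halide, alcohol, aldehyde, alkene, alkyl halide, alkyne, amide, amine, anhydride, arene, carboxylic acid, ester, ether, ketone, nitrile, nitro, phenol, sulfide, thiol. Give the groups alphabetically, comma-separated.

–C(=O)NH2: carbonyl C bonded to C and to N → amide (the N is not a separate amine).
–C(=O)–O–C with C on the carbonyl side → ester.
–C(=O)–N– linkage → amide (the N is not an amine).
pendant –CH2NH2: N on sp³ C, no adjacent C=O → amine.
pendant –CH2OH on an sp³ backbone C → alcohol.
pendant –COOCH3: carbonyl C bonded to C and –OCH3 → ester.
pendant –CH=CH2: C=C double bond → alkene.
two acyl groups sharing one oxygen, –C(=O)–O–C(=O)– → anhydride.

alcohol, alkene, amide, amine, anhydride, ester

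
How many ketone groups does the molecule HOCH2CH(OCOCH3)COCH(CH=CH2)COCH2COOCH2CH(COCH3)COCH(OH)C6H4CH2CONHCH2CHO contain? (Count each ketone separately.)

HO– on an sp³ carbon → alcohol.
pendant –OC(=O)CH3: an acyloxy group → ester.
–C(=O)– with carbon on both sides → ketone.
pendant –CH=CH2: C=C double bond → alkene.
–C(=O)– with carbon on both sides → ketone.
–C(=O)–O–C with C on the carbonyl side → ester.
pendant –COCH3: carbonyl C bonded to two carbons → ketone.
–C(=O)– with carbon on both sides → ketone.
–OH on an sp³ carbon → alcohol (secondary).
para-disubstituted benzene ring → arene.
–C(=O)–N– linkage → amide (the N is not an amine).
terminal –CHO: carbonyl C bonded to H and C → aldehyde.
Ketone appears at: CO, CO, CH(COCH3), CO → 4.

4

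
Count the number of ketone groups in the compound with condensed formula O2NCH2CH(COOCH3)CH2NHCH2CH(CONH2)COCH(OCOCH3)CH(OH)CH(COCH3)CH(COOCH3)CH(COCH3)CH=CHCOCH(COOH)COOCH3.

–NO2 on carbon → nitro group.
pendant –COOCH3: carbonyl C bonded to C and –OCH3 → ester.
C–N–C with sp³ carbons and no adjacent C=O → amine (secondary).
pendant –CONH2: carbonyl C bonded to C and N → amide.
–C(=O)– with carbon on both sides → ketone.
pendant –OC(=O)CH3: an acyloxy group → ester.
–OH on an sp³ carbon → alcohol (secondary).
pendant –COCH3: carbonyl C bonded to two carbons → ketone.
pendant –COOCH3: carbonyl C bonded to C and –OCH3 → ester.
pendant –COCH3: carbonyl C bonded to two carbons → ketone.
C=C double bond → alkene.
–C(=O)– with carbon on both sides → ketone.
pendant –COOH: carbonyl C bonded to C and –OH → carboxylic acid.
–C(=O)OCH3: carbonyl C bonded to C and to –OCH3 → ester (not ketone + ether).
Ketone appears at: CO, CH(COCH3), CH(COCH3), CO → 4.

4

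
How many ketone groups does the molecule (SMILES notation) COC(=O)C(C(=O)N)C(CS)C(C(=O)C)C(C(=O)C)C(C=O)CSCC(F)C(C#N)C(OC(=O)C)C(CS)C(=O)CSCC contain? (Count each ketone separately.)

3

CH3O–C(=O)–: carbonyl C bonded to C and to –OCH3 → ester (not ketone + ether).
pendant –CONH2: carbonyl C bonded to C and N → amide.
pendant –CH2SH → thiol.
pendant –COCH3: carbonyl C bonded to two carbons → ketone.
pendant –COCH3: carbonyl C bonded to two carbons → ketone.
pendant –CHO: carbonyl C bonded to C and H → aldehyde.
C–S–C linkage → sulfide (thioether).
halogen on an sp³ carbon → alkyl halide.
pendant –C≡N: nitrile.
pendant –OC(=O)CH3: an acyloxy group → ester.
pendant –CH2SH → thiol.
–C(=O)– with carbon on both sides → ketone.
C–S–C linkage → sulfide (thioether).
Ketone appears at: CH(COCH3), CH(COCH3), CO → 3.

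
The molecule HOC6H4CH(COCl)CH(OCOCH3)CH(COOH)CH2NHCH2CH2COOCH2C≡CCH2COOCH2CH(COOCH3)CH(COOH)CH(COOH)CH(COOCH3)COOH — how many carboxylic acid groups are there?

4

–OH attached directly to an aromatic ring → phenol (not alcohol); the ring itself is an arene.
pendant –C(=O)X: carbonyl C bonded to C and halogen → acyl halide.
pendant –OC(=O)CH3: an acyloxy group → ester.
pendant –COOH: carbonyl C bonded to C and –OH → carboxylic acid.
C–N–C with sp³ carbons and no adjacent C=O → amine (secondary).
–C(=O)–O–C with C on the carbonyl side → ester.
C≡C triple bond → alkyne.
–C(=O)–O–C with C on the carbonyl side → ester.
pendant –COOCH3: carbonyl C bonded to C and –OCH3 → ester.
pendant –COOH: carbonyl C bonded to C and –OH → carboxylic acid.
pendant –COOH: carbonyl C bonded to C and –OH → carboxylic acid.
pendant –COOCH3: carbonyl C bonded to C and –OCH3 → ester.
–COOH: carbonyl C bonded to –OH and C → carboxylic acid (the –OH is not a separate alcohol).
Carboxylic acid appears at: CH(COOH), CH(COOH), CH(COOH), COOH → 4.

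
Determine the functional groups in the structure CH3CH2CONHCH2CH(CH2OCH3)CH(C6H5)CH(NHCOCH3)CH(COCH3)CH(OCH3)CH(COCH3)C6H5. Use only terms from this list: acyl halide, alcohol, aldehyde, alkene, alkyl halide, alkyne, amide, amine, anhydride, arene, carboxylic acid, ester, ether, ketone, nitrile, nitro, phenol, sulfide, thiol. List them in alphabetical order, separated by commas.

amide, arene, ether, ketone

Reading the structure from left to right:
  CH2CONHCH2: –C(=O)–N– linkage → amide (the N is not an amine).
  CH(CH2OCH3): pendant –CH2OCH3: C–O–C linkage → ether.
  CH(C6H5): pendant –C6H5: benzene ring → arene.
  CH(NHCOCH3): pendant –NHC(=O)CH3: N bonded to a carbonyl → amide (not amine).
  CH(COCH3): pendant –COCH3: carbonyl C bonded to two carbons → ketone.
  CH(OCH3): pendant –OCH3: C–O–C with sp³ C, no adjacent C=O → ether.
  CH(COCH3): pendant –COCH3: carbonyl C bonded to two carbons → ketone.
  C6H5: –C6H5 phenyl ring → arene.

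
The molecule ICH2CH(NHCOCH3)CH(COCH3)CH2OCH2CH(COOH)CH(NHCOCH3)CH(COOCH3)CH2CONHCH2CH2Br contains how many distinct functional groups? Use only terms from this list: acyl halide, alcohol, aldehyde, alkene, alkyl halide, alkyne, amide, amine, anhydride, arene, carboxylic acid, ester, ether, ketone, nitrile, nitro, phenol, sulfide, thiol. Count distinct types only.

halogen on an sp³ carbon → alkyl halide.
pendant –NHC(=O)CH3: N bonded to a carbonyl → amide (not amine).
pendant –COCH3: carbonyl C bonded to two carbons → ketone.
C–O–C with sp³ carbons on both sides and no adjacent C=O → ether.
pendant –COOH: carbonyl C bonded to C and –OH → carboxylic acid.
pendant –NHC(=O)CH3: N bonded to a carbonyl → amide (not amine).
pendant –COOCH3: carbonyl C bonded to C and –OCH3 → ester.
–C(=O)–N– linkage → amide (the N is not an amine).
halogen on an sp³ carbon → alkyl halide.
Distinct types present: alkyl halide, amide, carboxylic acid, ester, ether, ketone.

6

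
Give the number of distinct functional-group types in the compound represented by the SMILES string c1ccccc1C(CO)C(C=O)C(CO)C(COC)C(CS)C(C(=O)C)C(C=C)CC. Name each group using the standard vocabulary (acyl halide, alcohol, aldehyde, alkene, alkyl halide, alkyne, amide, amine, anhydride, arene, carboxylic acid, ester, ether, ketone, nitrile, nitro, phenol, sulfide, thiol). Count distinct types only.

Reading the structure from left to right:
  C6H5: C6H5– phenyl ring → arene.
  CH(CH2OH): pendant –CH2OH on an sp³ backbone C → alcohol.
  CH(CHO): pendant –CHO: carbonyl C bonded to C and H → aldehyde.
  CH(CH2OH): pendant –CH2OH on an sp³ backbone C → alcohol.
  CH(CH2OCH3): pendant –CH2OCH3: C–O–C linkage → ether.
  CH(CH2SH): pendant –CH2SH → thiol.
  CH(COCH3): pendant –COCH3: carbonyl C bonded to two carbons → ketone.
  CH(CH=CH2): pendant –CH=CH2: C=C double bond → alkene.
Distinct types present: alcohol, aldehyde, alkene, arene, ether, ketone, thiol.

7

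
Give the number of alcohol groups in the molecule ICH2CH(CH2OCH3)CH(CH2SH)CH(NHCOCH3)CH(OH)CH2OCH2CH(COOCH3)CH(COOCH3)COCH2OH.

2

Reading the structure from left to right:
  ICH2: halogen on an sp³ carbon → alkyl halide.
  CH(CH2OCH3): pendant –CH2OCH3: C–O–C linkage → ether.
  CH(CH2SH): pendant –CH2SH → thiol.
  CH(NHCOCH3): pendant –NHC(=O)CH3: N bonded to a carbonyl → amide (not amine).
  CH(OH): –OH on an sp³ carbon → alcohol (secondary).
  CH2OCH2: C–O–C with sp³ carbons on both sides and no adjacent C=O → ether.
  CH(COOCH3): pendant –COOCH3: carbonyl C bonded to C and –OCH3 → ester.
  CH(COOCH3): pendant –COOCH3: carbonyl C bonded to C and –OCH3 → ester.
  CO: –C(=O)– with carbon on both sides → ketone.
  CH2OH: –OH on an sp³ carbon → alcohol.
Alcohol appears at: CH(OH), CH2OH → 2.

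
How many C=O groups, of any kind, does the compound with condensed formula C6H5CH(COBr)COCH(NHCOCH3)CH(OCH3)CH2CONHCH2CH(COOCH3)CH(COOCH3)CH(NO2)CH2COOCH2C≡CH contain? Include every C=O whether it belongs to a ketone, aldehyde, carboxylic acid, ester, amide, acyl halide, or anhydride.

7

CH(COBr): acyl halide, 1 C=O (running total 1).
CO: ketone, 1 C=O (running total 2).
CH(NHCOCH3): amide, 1 C=O (running total 3).
CH2CONHCH2: amide, 1 C=O (running total 4).
CH(COOCH3): ester, 1 C=O (running total 5).
CH(COOCH3): ester, 1 C=O (running total 6).
CH2COOCH2: ester, 1 C=O (running total 7).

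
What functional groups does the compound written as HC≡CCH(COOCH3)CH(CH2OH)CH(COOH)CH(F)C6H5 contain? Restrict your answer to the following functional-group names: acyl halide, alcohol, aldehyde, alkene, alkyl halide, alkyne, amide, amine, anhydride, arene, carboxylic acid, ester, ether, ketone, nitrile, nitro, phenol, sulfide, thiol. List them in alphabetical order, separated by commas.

alcohol, alkyl halide, alkyne, arene, carboxylic acid, ester

Working along the chain:
  HC≡C: C≡C triple bond → alkyne.
  CH(COOCH3): pendant –COOCH3: carbonyl C bonded to C and –OCH3 → ester.
  CH(CH2OH): pendant –CH2OH on an sp³ backbone C → alcohol.
  CH(COOH): pendant –COOH: carbonyl C bonded to C and –OH → carboxylic acid.
  CH(F): halogen on an sp³ carbon → alkyl halide.
  C6H5: –C6H5 phenyl ring → arene.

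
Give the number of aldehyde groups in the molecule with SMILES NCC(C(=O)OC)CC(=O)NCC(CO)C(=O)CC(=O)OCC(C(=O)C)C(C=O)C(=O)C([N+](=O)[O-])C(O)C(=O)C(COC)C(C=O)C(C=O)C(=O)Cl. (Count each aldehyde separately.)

Taking each segment in turn:
  H2NCH2: –NH2 on an sp³ carbon with no adjacent C=O → amine.
  CH(COOCH3): pendant –COOCH3: carbonyl C bonded to C and –OCH3 → ester.
  CH2CONHCH2: –C(=O)–N– linkage → amide (the N is not an amine).
  CH(CH2OH): pendant –CH2OH on an sp³ backbone C → alcohol.
  CO: –C(=O)– with carbon on both sides → ketone.
  CH2COOCH2: –C(=O)–O–C with C on the carbonyl side → ester.
  CH(COCH3): pendant –COCH3: carbonyl C bonded to two carbons → ketone.
  CH(CHO): pendant –CHO: carbonyl C bonded to C and H → aldehyde.
  CO: –C(=O)– with carbon on both sides → ketone.
  CH(NO2): –NO2 on an sp³ carbon → nitro (the N=O is not a carbonyl).
  CH(OH): –OH on an sp³ carbon → alcohol (secondary).
  CO: –C(=O)– with carbon on both sides → ketone.
  CH(CH2OCH3): pendant –CH2OCH3: C–O–C linkage → ether.
  CH(CHO): pendant –CHO: carbonyl C bonded to C and H → aldehyde.
  CH(CHO): pendant –CHO: carbonyl C bonded to C and H → aldehyde.
  COCl: –C(=O)Cl: carbonyl C bonded to C and to a halogen → acyl halide (not alkyl halide).
Aldehyde appears at: CH(CHO), CH(CHO), CH(CHO) → 3.

3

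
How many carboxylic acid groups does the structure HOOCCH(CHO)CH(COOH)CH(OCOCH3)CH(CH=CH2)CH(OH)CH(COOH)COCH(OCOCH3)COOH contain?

–COOH: carbonyl C bonded to –OH and C → carboxylic acid (the –OH is not a separate alcohol).
pendant –CHO: carbonyl C bonded to C and H → aldehyde.
pendant –COOH: carbonyl C bonded to C and –OH → carboxylic acid.
pendant –OC(=O)CH3: an acyloxy group → ester.
pendant –CH=CH2: C=C double bond → alkene.
–OH on an sp³ carbon → alcohol (secondary).
pendant –COOH: carbonyl C bonded to C and –OH → carboxylic acid.
–C(=O)– with carbon on both sides → ketone.
pendant –OC(=O)CH3: an acyloxy group → ester.
–COOH: carbonyl C bonded to –OH and C → carboxylic acid (the –OH is not a separate alcohol).
Carboxylic acid appears at: HOOC, CH(COOH), CH(COOH), COOH → 4.

4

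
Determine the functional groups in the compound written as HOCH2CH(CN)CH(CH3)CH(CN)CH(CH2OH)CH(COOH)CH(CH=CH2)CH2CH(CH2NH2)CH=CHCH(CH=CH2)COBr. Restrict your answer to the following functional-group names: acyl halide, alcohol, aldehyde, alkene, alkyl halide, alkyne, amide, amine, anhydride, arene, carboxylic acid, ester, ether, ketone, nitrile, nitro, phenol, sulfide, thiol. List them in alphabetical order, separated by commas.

Taking each segment in turn:
  HOCH2: HO– on an sp³ carbon → alcohol.
  CH(CN): pendant –C≡N: nitrile.
  CH(CN): pendant –C≡N: nitrile.
  CH(CH2OH): pendant –CH2OH on an sp³ backbone C → alcohol.
  CH(COOH): pendant –COOH: carbonyl C bonded to C and –OH → carboxylic acid.
  CH(CH=CH2): pendant –CH=CH2: C=C double bond → alkene.
  CH(CH2NH2): pendant –CH2NH2: N on sp³ C, no adjacent C=O → amine.
  CH=CH: C=C double bond → alkene.
  CH(CH=CH2): pendant –CH=CH2: C=C double bond → alkene.
  COBr: –C(=O)Br: carbonyl C bonded to C and to a halogen → acyl halide (not alkyl halide).

acyl halide, alcohol, alkene, amine, carboxylic acid, nitrile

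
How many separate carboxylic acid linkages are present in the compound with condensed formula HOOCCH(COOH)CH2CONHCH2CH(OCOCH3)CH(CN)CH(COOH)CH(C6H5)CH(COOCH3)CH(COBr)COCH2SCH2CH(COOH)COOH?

Working along the chain:
  HOOC: –COOH: carbonyl C bonded to –OH and C → carboxylic acid (the –OH is not a separate alcohol).
  CH(COOH): pendant –COOH: carbonyl C bonded to C and –OH → carboxylic acid.
  CH2CONHCH2: –C(=O)–N– linkage → amide (the N is not an amine).
  CH(OCOCH3): pendant –OC(=O)CH3: an acyloxy group → ester.
  CH(CN): pendant –C≡N: nitrile.
  CH(COOH): pendant –COOH: carbonyl C bonded to C and –OH → carboxylic acid.
  CH(C6H5): pendant –C6H5: benzene ring → arene.
  CH(COOCH3): pendant –COOCH3: carbonyl C bonded to C and –OCH3 → ester.
  CH(COBr): pendant –C(=O)X: carbonyl C bonded to C and halogen → acyl halide.
  CO: –C(=O)– with carbon on both sides → ketone.
  CH2SCH2: C–S–C linkage → sulfide (thioether).
  CH(COOH): pendant –COOH: carbonyl C bonded to C and –OH → carboxylic acid.
  COOH: –COOH: carbonyl C bonded to –OH and C → carboxylic acid (the –OH is not a separate alcohol).
Carboxylic acid appears at: HOOC, CH(COOH), CH(COOH), CH(COOH), COOH → 5.

5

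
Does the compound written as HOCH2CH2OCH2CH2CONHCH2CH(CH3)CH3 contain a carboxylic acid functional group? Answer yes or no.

HO– on an sp³ carbon → alcohol.
C–O–C with sp³ carbons on both sides and no adjacent C=O → ether.
–C(=O)–N– linkage → amide (the N is not an amine).
In CH2CONHCH2, the carbonyl is bonded to nitrogen, not to –OH; that is an amide.
The groups actually present are: alcohol, amide, ether.

no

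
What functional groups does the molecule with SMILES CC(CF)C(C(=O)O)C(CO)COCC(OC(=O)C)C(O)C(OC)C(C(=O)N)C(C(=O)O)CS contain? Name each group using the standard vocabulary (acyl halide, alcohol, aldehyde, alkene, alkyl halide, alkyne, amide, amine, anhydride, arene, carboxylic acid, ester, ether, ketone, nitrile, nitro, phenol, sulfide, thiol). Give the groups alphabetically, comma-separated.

alcohol, alkyl halide, amide, carboxylic acid, ester, ether, thiol

Reading the structure from left to right:
  CH(CH2F): pendant –CH2X: halogen on sp³ carbon → alkyl halide.
  CH(COOH): pendant –COOH: carbonyl C bonded to C and –OH → carboxylic acid.
  CH(CH2OH): pendant –CH2OH on an sp³ backbone C → alcohol.
  CH2OCH2: C–O–C with sp³ carbons on both sides and no adjacent C=O → ether.
  CH(OCOCH3): pendant –OC(=O)CH3: an acyloxy group → ester.
  CH(OH): –OH on an sp³ carbon → alcohol (secondary).
  CH(OCH3): pendant –OCH3: C–O–C with sp³ C, no adjacent C=O → ether.
  CH(CONH2): pendant –CONH2: carbonyl C bonded to C and N → amide.
  CH(COOH): pendant –COOH: carbonyl C bonded to C and –OH → carboxylic acid.
  CH2SH: –SH on an sp³ carbon → thiol.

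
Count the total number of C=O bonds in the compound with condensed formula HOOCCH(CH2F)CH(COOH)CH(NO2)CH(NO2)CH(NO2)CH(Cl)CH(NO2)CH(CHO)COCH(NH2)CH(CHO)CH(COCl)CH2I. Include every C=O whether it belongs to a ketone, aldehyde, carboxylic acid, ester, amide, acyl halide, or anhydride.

6

HOOC: carboxylic acid, 1 C=O (running total 1).
CH(COOH): carboxylic acid, 1 C=O (running total 2).
CH(CHO): aldehyde, 1 C=O (running total 3).
CO: ketone, 1 C=O (running total 4).
CH(CHO): aldehyde, 1 C=O (running total 5).
CH(COCl): acyl halide, 1 C=O (running total 6).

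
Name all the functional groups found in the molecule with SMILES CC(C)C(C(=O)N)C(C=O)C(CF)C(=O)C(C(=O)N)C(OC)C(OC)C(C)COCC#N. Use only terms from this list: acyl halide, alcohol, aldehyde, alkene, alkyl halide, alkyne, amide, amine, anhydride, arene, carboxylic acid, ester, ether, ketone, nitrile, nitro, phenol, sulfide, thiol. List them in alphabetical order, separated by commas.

pendant –CONH2: carbonyl C bonded to C and N → amide.
pendant –CHO: carbonyl C bonded to C and H → aldehyde.
pendant –CH2X: halogen on sp³ carbon → alkyl halide.
–C(=O)– with carbon on both sides → ketone.
pendant –CONH2: carbonyl C bonded to C and N → amide.
pendant –OCH3: C–O–C with sp³ C, no adjacent C=O → ether.
pendant –OCH3: C–O–C with sp³ C, no adjacent C=O → ether.
C–O–C with sp³ carbons on both sides and no adjacent C=O → ether.
–C≡N: carbon triple-bonded to nitrogen → nitrile.

aldehyde, alkyl halide, amide, ether, ketone, nitrile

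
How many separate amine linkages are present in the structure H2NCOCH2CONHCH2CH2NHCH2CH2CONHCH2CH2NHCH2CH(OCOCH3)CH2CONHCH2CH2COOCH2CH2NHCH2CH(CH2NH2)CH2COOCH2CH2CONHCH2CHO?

4

Reading the structure from left to right:
  H2NCO: –C(=O)NH2: carbonyl C bonded to C and to N → amide (the N is not a separate amine).
  CH2CONHCH2: –C(=O)–N– linkage → amide (the N is not an amine).
  CH2NHCH2: C–N–C with sp³ carbons and no adjacent C=O → amine (secondary).
  CH2CONHCH2: –C(=O)–N– linkage → amide (the N is not an amine).
  CH2NHCH2: C–N–C with sp³ carbons and no adjacent C=O → amine (secondary).
  CH(OCOCH3): pendant –OC(=O)CH3: an acyloxy group → ester.
  CH2CONHCH2: –C(=O)–N– linkage → amide (the N is not an amine).
  CH2COOCH2: –C(=O)–O–C with C on the carbonyl side → ester.
  CH2NHCH2: C–N–C with sp³ carbons and no adjacent C=O → amine (secondary).
  CH(CH2NH2): pendant –CH2NH2: N on sp³ C, no adjacent C=O → amine.
  CH2COOCH2: –C(=O)–O–C with C on the carbonyl side → ester.
  CH2CONHCH2: –C(=O)–N– linkage → amide (the N is not an amine).
  CHO: terminal –CHO: carbonyl C bonded to H and C → aldehyde.
Amine appears at: CH2NHCH2, CH2NHCH2, CH2NHCH2, CH(CH2NH2) → 4.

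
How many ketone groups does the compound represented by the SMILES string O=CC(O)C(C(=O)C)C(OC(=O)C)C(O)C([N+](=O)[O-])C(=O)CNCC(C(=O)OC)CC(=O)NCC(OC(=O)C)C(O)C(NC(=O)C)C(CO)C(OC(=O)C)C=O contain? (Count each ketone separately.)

2

terminal –CHO: carbonyl C bonded to H and C → aldehyde.
–OH on an sp³ carbon → alcohol (secondary).
pendant –COCH3: carbonyl C bonded to two carbons → ketone.
pendant –OC(=O)CH3: an acyloxy group → ester.
–OH on an sp³ carbon → alcohol (secondary).
–NO2 on an sp³ carbon → nitro (the N=O is not a carbonyl).
–C(=O)– with carbon on both sides → ketone.
C–N–C with sp³ carbons and no adjacent C=O → amine (secondary).
pendant –COOCH3: carbonyl C bonded to C and –OCH3 → ester.
–C(=O)–N– linkage → amide (the N is not an amine).
pendant –OC(=O)CH3: an acyloxy group → ester.
–OH on an sp³ carbon → alcohol (secondary).
pendant –NHC(=O)CH3: N bonded to a carbonyl → amide (not amine).
pendant –CH2OH on an sp³ backbone C → alcohol.
pendant –OC(=O)CH3: an acyloxy group → ester.
terminal –CHO: carbonyl C bonded to H and C → aldehyde.
Ketone appears at: CH(COCH3), CO → 2.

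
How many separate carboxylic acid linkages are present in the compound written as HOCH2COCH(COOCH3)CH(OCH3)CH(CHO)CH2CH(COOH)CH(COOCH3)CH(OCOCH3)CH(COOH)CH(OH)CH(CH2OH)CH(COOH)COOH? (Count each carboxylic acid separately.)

4

HO– on an sp³ carbon → alcohol.
–C(=O)– with carbon on both sides → ketone.
pendant –COOCH3: carbonyl C bonded to C and –OCH3 → ester.
pendant –OCH3: C–O–C with sp³ C, no adjacent C=O → ether.
pendant –CHO: carbonyl C bonded to C and H → aldehyde.
pendant –COOH: carbonyl C bonded to C and –OH → carboxylic acid.
pendant –COOCH3: carbonyl C bonded to C and –OCH3 → ester.
pendant –OC(=O)CH3: an acyloxy group → ester.
pendant –COOH: carbonyl C bonded to C and –OH → carboxylic acid.
–OH on an sp³ carbon → alcohol (secondary).
pendant –CH2OH on an sp³ backbone C → alcohol.
pendant –COOH: carbonyl C bonded to C and –OH → carboxylic acid.
–COOH: carbonyl C bonded to –OH and C → carboxylic acid (the –OH is not a separate alcohol).
Carboxylic acid appears at: CH(COOH), CH(COOH), CH(COOH), COOH → 4.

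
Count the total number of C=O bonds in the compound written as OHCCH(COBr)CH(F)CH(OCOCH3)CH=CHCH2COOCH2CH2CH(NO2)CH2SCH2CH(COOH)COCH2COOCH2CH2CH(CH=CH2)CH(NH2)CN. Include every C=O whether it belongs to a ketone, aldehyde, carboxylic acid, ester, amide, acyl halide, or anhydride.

7

OHC: aldehyde, 1 C=O (running total 1).
CH(COBr): acyl halide, 1 C=O (running total 2).
CH(OCOCH3): ester, 1 C=O (running total 3).
CH2COOCH2: ester, 1 C=O (running total 4).
CH(COOH): carboxylic acid, 1 C=O (running total 5).
CO: ketone, 1 C=O (running total 6).
CH2COOCH2: ester, 1 C=O (running total 7).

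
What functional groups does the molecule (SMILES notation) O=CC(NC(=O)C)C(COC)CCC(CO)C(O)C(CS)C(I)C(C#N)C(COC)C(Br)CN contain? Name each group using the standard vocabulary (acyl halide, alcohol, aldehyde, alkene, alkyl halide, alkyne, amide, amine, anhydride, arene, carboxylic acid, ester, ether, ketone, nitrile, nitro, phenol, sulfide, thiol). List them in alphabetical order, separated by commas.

alcohol, aldehyde, alkyl halide, amide, amine, ether, nitrile, thiol

terminal –CHO: carbonyl C bonded to H and C → aldehyde.
pendant –NHC(=O)CH3: N bonded to a carbonyl → amide (not amine).
pendant –CH2OCH3: C–O–C linkage → ether.
pendant –CH2OH on an sp³ backbone C → alcohol.
–OH on an sp³ carbon → alcohol (secondary).
pendant –CH2SH → thiol.
halogen on an sp³ carbon → alkyl halide.
pendant –C≡N: nitrile.
pendant –CH2OCH3: C–O–C linkage → ether.
halogen on an sp³ carbon → alkyl halide.
–NH2 on an sp³ carbon with no adjacent C=O → amine.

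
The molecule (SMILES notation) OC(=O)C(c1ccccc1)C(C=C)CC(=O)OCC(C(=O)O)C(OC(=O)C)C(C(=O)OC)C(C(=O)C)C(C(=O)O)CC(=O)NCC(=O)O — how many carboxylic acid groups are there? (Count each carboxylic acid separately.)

4

Reading the structure from left to right:
  HOOC: –COOH: carbonyl C bonded to –OH and C → carboxylic acid (the –OH is not a separate alcohol).
  CH(C6H5): pendant –C6H5: benzene ring → arene.
  CH(CH=CH2): pendant –CH=CH2: C=C double bond → alkene.
  CH2COOCH2: –C(=O)–O–C with C on the carbonyl side → ester.
  CH(COOH): pendant –COOH: carbonyl C bonded to C and –OH → carboxylic acid.
  CH(OCOCH3): pendant –OC(=O)CH3: an acyloxy group → ester.
  CH(COOCH3): pendant –COOCH3: carbonyl C bonded to C and –OCH3 → ester.
  CH(COCH3): pendant –COCH3: carbonyl C bonded to two carbons → ketone.
  CH(COOH): pendant –COOH: carbonyl C bonded to C and –OH → carboxylic acid.
  CH2CONHCH2: –C(=O)–N– linkage → amide (the N is not an amine).
  COOH: –COOH: carbonyl C bonded to –OH and C → carboxylic acid (the –OH is not a separate alcohol).
Carboxylic acid appears at: HOOC, CH(COOH), CH(COOH), COOH → 4.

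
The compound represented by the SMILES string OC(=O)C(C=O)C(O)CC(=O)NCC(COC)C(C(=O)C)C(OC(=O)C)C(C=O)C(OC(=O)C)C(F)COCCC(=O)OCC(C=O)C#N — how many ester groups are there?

–COOH: carbonyl C bonded to –OH and C → carboxylic acid (the –OH is not a separate alcohol).
pendant –CHO: carbonyl C bonded to C and H → aldehyde.
–OH on an sp³ carbon → alcohol (secondary).
–C(=O)–N– linkage → amide (the N is not an amine).
pendant –CH2OCH3: C–O–C linkage → ether.
pendant –COCH3: carbonyl C bonded to two carbons → ketone.
pendant –OC(=O)CH3: an acyloxy group → ester.
pendant –CHO: carbonyl C bonded to C and H → aldehyde.
pendant –OC(=O)CH3: an acyloxy group → ester.
halogen on an sp³ carbon → alkyl halide.
C–O–C with sp³ carbons on both sides and no adjacent C=O → ether.
–C(=O)–O–C with C on the carbonyl side → ester.
pendant –CHO: carbonyl C bonded to C and H → aldehyde.
–C≡N: carbon triple-bonded to nitrogen → nitrile.
Ester appears at: CH(OCOCH3), CH(OCOCH3), CH2COOCH2 → 3.

3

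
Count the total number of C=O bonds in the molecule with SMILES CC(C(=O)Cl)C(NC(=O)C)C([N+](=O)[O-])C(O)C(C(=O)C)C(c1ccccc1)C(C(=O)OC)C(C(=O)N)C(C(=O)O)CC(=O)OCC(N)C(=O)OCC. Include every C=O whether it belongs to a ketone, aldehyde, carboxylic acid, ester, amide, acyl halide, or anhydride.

8

CH(COCl): acyl halide, 1 C=O (running total 1).
CH(NHCOCH3): amide, 1 C=O (running total 2).
CH(COCH3): ketone, 1 C=O (running total 3).
CH(COOCH3): ester, 1 C=O (running total 4).
CH(CONH2): amide, 1 C=O (running total 5).
CH(COOH): carboxylic acid, 1 C=O (running total 6).
CH2COOCH2: ester, 1 C=O (running total 7).
COOCH2CH3: ester, 1 C=O (running total 8).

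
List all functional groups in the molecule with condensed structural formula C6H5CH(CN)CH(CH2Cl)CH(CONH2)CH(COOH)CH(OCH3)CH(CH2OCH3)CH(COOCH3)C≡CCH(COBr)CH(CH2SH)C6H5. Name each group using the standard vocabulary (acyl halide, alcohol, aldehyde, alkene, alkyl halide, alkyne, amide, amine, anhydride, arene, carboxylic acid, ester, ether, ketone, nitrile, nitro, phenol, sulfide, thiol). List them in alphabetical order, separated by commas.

Reading the structure from left to right:
  C6H5: C6H5– phenyl ring → arene.
  CH(CN): pendant –C≡N: nitrile.
  CH(CH2Cl): pendant –CH2X: halogen on sp³ carbon → alkyl halide.
  CH(CONH2): pendant –CONH2: carbonyl C bonded to C and N → amide.
  CH(COOH): pendant –COOH: carbonyl C bonded to C and –OH → carboxylic acid.
  CH(OCH3): pendant –OCH3: C–O–C with sp³ C, no adjacent C=O → ether.
  CH(CH2OCH3): pendant –CH2OCH3: C–O–C linkage → ether.
  CH(COOCH3): pendant –COOCH3: carbonyl C bonded to C and –OCH3 → ester.
  C≡C: C≡C triple bond → alkyne.
  CH(COBr): pendant –C(=O)X: carbonyl C bonded to C and halogen → acyl halide.
  CH(CH2SH): pendant –CH2SH → thiol.
  C6H5: –C6H5 phenyl ring → arene.

acyl halide, alkyl halide, alkyne, amide, arene, carboxylic acid, ester, ether, nitrile, thiol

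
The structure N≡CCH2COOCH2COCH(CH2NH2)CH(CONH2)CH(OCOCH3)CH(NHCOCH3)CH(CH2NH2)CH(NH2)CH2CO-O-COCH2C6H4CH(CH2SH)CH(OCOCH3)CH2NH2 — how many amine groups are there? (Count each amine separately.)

4

N≡C–: carbon triple-bonded to nitrogen → nitrile.
–C(=O)–O–C with C on the carbonyl side → ester.
–C(=O)– with carbon on both sides → ketone.
pendant –CH2NH2: N on sp³ C, no adjacent C=O → amine.
pendant –CONH2: carbonyl C bonded to C and N → amide.
pendant –OC(=O)CH3: an acyloxy group → ester.
pendant –NHC(=O)CH3: N bonded to a carbonyl → amide (not amine).
pendant –CH2NH2: N on sp³ C, no adjacent C=O → amine.
–NH2 on an sp³ carbon with no adjacent C=O → amine.
two acyl groups sharing one oxygen, –C(=O)–O–C(=O)– → anhydride.
para-disubstituted benzene ring → arene.
pendant –CH2SH → thiol.
pendant –OC(=O)CH3: an acyloxy group → ester.
–NH2 on an sp³ carbon with no adjacent C=O → amine.
Amine appears at: CH(CH2NH2), CH(CH2NH2), CH(NH2), CH2NH2 → 4.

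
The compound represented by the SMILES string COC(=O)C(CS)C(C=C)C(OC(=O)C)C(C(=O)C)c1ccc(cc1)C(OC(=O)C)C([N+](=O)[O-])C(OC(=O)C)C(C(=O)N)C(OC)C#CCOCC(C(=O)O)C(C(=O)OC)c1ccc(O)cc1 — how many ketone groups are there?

Reading the structure from left to right:
  CH3OOC: CH3O–C(=O)–: carbonyl C bonded to C and to –OCH3 → ester (not ketone + ether).
  CH(CH2SH): pendant –CH2SH → thiol.
  CH(CH=CH2): pendant –CH=CH2: C=C double bond → alkene.
  CH(OCOCH3): pendant –OC(=O)CH3: an acyloxy group → ester.
  CH(COCH3): pendant –COCH3: carbonyl C bonded to two carbons → ketone.
  C6H4: para-disubstituted benzene ring → arene.
  CH(OCOCH3): pendant –OC(=O)CH3: an acyloxy group → ester.
  CH(NO2): –NO2 on an sp³ carbon → nitro (the N=O is not a carbonyl).
  CH(OCOCH3): pendant –OC(=O)CH3: an acyloxy group → ester.
  CH(CONH2): pendant –CONH2: carbonyl C bonded to C and N → amide.
  CH(OCH3): pendant –OCH3: C–O–C with sp³ C, no adjacent C=O → ether.
  C≡C: C≡C triple bond → alkyne.
  CH2OCH2: C–O–C with sp³ carbons on both sides and no adjacent C=O → ether.
  CH(COOH): pendant –COOH: carbonyl C bonded to C and –OH → carboxylic acid.
  CH(COOCH3): pendant –COOCH3: carbonyl C bonded to C and –OCH3 → ester.
  C6H4OH: –OH attached directly to an aromatic ring → phenol (not alcohol); the ring itself is an arene.
Ketone appears at: CH(COCH3) → 1.

1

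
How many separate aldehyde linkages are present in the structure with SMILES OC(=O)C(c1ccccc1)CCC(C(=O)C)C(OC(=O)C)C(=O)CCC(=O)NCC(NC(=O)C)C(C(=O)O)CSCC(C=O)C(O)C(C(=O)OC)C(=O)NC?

1

–COOH: carbonyl C bonded to –OH and C → carboxylic acid (the –OH is not a separate alcohol).
pendant –C6H5: benzene ring → arene.
pendant –COCH3: carbonyl C bonded to two carbons → ketone.
pendant –OC(=O)CH3: an acyloxy group → ester.
–C(=O)– with carbon on both sides → ketone.
–C(=O)–N– linkage → amide (the N is not an amine).
pendant –NHC(=O)CH3: N bonded to a carbonyl → amide (not amine).
pendant –COOH: carbonyl C bonded to C and –OH → carboxylic acid.
C–S–C linkage → sulfide (thioether).
pendant –CHO: carbonyl C bonded to C and H → aldehyde.
–OH on an sp³ carbon → alcohol (secondary).
pendant –COOCH3: carbonyl C bonded to C and –OCH3 → ester.
–C(=O)NHCH3: carbonyl C bonded to C and to N → amide (the N is not an amine).
Aldehyde appears at: CH(CHO) → 1.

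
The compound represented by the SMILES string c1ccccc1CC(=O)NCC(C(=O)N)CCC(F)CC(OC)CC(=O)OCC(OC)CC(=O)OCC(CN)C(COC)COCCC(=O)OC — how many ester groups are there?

Reading the structure from left to right:
  C6H5: C6H5– phenyl ring → arene.
  CH2CONHCH2: –C(=O)–N– linkage → amide (the N is not an amine).
  CH(CONH2): pendant –CONH2: carbonyl C bonded to C and N → amide.
  CH(F): halogen on an sp³ carbon → alkyl halide.
  CH(OCH3): pendant –OCH3: C–O–C with sp³ C, no adjacent C=O → ether.
  CH2COOCH2: –C(=O)–O–C with C on the carbonyl side → ester.
  CH(OCH3): pendant –OCH3: C–O–C with sp³ C, no adjacent C=O → ether.
  CH2COOCH2: –C(=O)–O–C with C on the carbonyl side → ester.
  CH(CH2NH2): pendant –CH2NH2: N on sp³ C, no adjacent C=O → amine.
  CH(CH2OCH3): pendant –CH2OCH3: C–O–C linkage → ether.
  CH2OCH2: C–O–C with sp³ carbons on both sides and no adjacent C=O → ether.
  COOCH3: –C(=O)OCH3: carbonyl C bonded to C and to –OCH3 → ester (not ketone + ether).
Ester appears at: CH2COOCH2, CH2COOCH2, COOCH3 → 3.

3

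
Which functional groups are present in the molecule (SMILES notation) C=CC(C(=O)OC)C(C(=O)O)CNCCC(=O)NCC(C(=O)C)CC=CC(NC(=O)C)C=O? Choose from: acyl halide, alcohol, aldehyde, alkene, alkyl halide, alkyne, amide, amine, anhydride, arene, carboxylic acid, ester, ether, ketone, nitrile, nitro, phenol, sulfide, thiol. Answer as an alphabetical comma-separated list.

aldehyde, alkene, amide, amine, carboxylic acid, ester, ketone

Working along the chain:
  CH2=CH: C=C double bond → alkene.
  CH(COOCH3): pendant –COOCH3: carbonyl C bonded to C and –OCH3 → ester.
  CH(COOH): pendant –COOH: carbonyl C bonded to C and –OH → carboxylic acid.
  CH2NHCH2: C–N–C with sp³ carbons and no adjacent C=O → amine (secondary).
  CH2CONHCH2: –C(=O)–N– linkage → amide (the N is not an amine).
  CH(COCH3): pendant –COCH3: carbonyl C bonded to two carbons → ketone.
  CH=CH: C=C double bond → alkene.
  CH(NHCOCH3): pendant –NHC(=O)CH3: N bonded to a carbonyl → amide (not amine).
  CHO: terminal –CHO: carbonyl C bonded to H and C → aldehyde.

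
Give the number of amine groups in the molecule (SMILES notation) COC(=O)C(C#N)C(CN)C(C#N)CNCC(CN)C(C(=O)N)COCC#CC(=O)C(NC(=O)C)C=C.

3

Taking each segment in turn:
  CH3OOC: CH3O–C(=O)–: carbonyl C bonded to C and to –OCH3 → ester (not ketone + ether).
  CH(CN): pendant –C≡N: nitrile.
  CH(CH2NH2): pendant –CH2NH2: N on sp³ C, no adjacent C=O → amine.
  CH(CN): pendant –C≡N: nitrile.
  CH2NHCH2: C–N–C with sp³ carbons and no adjacent C=O → amine (secondary).
  CH(CH2NH2): pendant –CH2NH2: N on sp³ C, no adjacent C=O → amine.
  CH(CONH2): pendant –CONH2: carbonyl C bonded to C and N → amide.
  CH2OCH2: C–O–C with sp³ carbons on both sides and no adjacent C=O → ether.
  C≡C: C≡C triple bond → alkyne.
  CO: –C(=O)– with carbon on both sides → ketone.
  CH(NHCOCH3): pendant –NHC(=O)CH3: N bonded to a carbonyl → amide (not amine).
  CH=CH2: C=C double bond → alkene.
Amine appears at: CH(CH2NH2), CH2NHCH2, CH(CH2NH2) → 3.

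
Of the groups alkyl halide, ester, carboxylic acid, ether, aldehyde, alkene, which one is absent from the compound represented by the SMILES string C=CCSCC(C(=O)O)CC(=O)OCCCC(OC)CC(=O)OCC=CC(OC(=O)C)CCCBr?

carboxylic acid: present (CH(COOH) — pendant –COOH: carbonyl C bonded to C and –OH → carboxylic acid).
ether: present (CH(OCH3) — pendant –OCH3: C–O–C with sp³ C, no adjacent C=O → ether).
alkyl halide: present (CH2Br — halogen on an sp³ carbon → alkyl halide).
alkene: present (CH2=CH — C=C double bond → alkene).
ester: present (CH2COOCH2 — –C(=O)–O–C with C on the carbonyl side → ester).
aldehyde: absent. In CH(COOH), the carbonyl carbon bears –OH, not –H, so it is a carboxylic acid.

aldehyde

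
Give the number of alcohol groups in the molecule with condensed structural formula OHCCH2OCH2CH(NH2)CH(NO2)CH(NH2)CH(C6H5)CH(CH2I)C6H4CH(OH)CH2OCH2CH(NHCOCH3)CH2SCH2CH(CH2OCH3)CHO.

terminal –CHO: carbonyl C bonded to H and C → aldehyde.
C–O–C with sp³ carbons on both sides and no adjacent C=O → ether.
–NH2 on an sp³ carbon with no adjacent C=O → amine.
–NO2 on an sp³ carbon → nitro (the N=O is not a carbonyl).
–NH2 on an sp³ carbon with no adjacent C=O → amine.
pendant –C6H5: benzene ring → arene.
pendant –CH2X: halogen on sp³ carbon → alkyl halide.
para-disubstituted benzene ring → arene.
–OH on an sp³ carbon → alcohol (secondary).
C–O–C with sp³ carbons on both sides and no adjacent C=O → ether.
pendant –NHC(=O)CH3: N bonded to a carbonyl → amide (not amine).
C–S–C linkage → sulfide (thioether).
pendant –CH2OCH3: C–O–C linkage → ether.
terminal –CHO: carbonyl C bonded to H and C → aldehyde.
Alcohol appears at: CH(OH) → 1.

1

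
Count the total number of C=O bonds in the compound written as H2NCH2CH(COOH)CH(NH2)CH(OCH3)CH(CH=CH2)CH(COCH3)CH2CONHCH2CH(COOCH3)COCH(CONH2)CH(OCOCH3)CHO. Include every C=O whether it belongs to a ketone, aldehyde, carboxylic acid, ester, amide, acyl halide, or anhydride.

8

CH(COOH): carboxylic acid, 1 C=O (running total 1).
CH(COCH3): ketone, 1 C=O (running total 2).
CH2CONHCH2: amide, 1 C=O (running total 3).
CH(COOCH3): ester, 1 C=O (running total 4).
CO: ketone, 1 C=O (running total 5).
CH(CONH2): amide, 1 C=O (running total 6).
CH(OCOCH3): ester, 1 C=O (running total 7).
CHO: aldehyde, 1 C=O (running total 8).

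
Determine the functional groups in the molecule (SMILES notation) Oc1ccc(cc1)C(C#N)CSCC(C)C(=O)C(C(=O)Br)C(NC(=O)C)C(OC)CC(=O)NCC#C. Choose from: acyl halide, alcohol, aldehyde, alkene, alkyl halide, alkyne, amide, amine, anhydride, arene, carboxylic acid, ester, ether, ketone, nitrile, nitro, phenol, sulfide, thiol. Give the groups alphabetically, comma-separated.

–OH attached directly to an aromatic ring → phenol (not alcohol); the ring itself is an arene.
pendant –C≡N: nitrile.
C–S–C linkage → sulfide (thioether).
–C(=O)– with carbon on both sides → ketone.
pendant –C(=O)X: carbonyl C bonded to C and halogen → acyl halide.
pendant –NHC(=O)CH3: N bonded to a carbonyl → amide (not amine).
pendant –OCH3: C–O–C with sp³ C, no adjacent C=O → ether.
–C(=O)–N– linkage → amide (the N is not an amine).
C≡C triple bond → alkyne.

acyl halide, alkyne, amide, arene, ether, ketone, nitrile, phenol, sulfide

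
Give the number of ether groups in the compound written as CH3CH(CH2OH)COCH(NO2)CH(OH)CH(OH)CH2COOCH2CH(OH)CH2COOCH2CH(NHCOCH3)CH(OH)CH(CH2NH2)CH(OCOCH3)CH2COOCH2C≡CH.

Working along the chain:
  CH(CH2OH): pendant –CH2OH on an sp³ backbone C → alcohol.
  CO: –C(=O)– with carbon on both sides → ketone.
  CH(NO2): –NO2 on an sp³ carbon → nitro (the N=O is not a carbonyl).
  CH(OH): –OH on an sp³ carbon → alcohol (secondary).
  CH(OH): –OH on an sp³ carbon → alcohol (secondary).
  CH2COOCH2: –C(=O)–O–C with C on the carbonyl side → ester.
  CH(OH): –OH on an sp³ carbon → alcohol (secondary).
  CH2COOCH2: –C(=O)–O–C with C on the carbonyl side → ester.
  CH(NHCOCH3): pendant –NHC(=O)CH3: N bonded to a carbonyl → amide (not amine).
  CH(OH): –OH on an sp³ carbon → alcohol (secondary).
  CH(CH2NH2): pendant –CH2NH2: N on sp³ C, no adjacent C=O → amine.
  CH(OCOCH3): pendant –OC(=O)CH3: an acyloxy group → ester.
  CH2COOCH2: –C(=O)–O–C with C on the carbonyl side → ester.
  C≡CH: C≡C triple bond → alkyne.
No segment is a ether: CH(CH2OH) is alcohol, not ether; CH(OH) is alcohol, not ether; CH(OH) is alcohol, not ether. → 0.

0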